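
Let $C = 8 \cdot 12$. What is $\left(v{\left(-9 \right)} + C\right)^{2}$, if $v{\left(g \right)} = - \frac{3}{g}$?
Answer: $\frac{83521}{9} \approx 9280.1$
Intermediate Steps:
$C = 96$
$\left(v{\left(-9 \right)} + C\right)^{2} = \left(- \frac{3}{-9} + 96\right)^{2} = \left(\left(-3\right) \left(- \frac{1}{9}\right) + 96\right)^{2} = \left(\frac{1}{3} + 96\right)^{2} = \left(\frac{289}{3}\right)^{2} = \frac{83521}{9}$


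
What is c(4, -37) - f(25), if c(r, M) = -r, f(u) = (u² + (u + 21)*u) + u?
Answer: -1804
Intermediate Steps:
f(u) = u + u² + u*(21 + u) (f(u) = (u² + (21 + u)*u) + u = (u² + u*(21 + u)) + u = u + u² + u*(21 + u))
c(4, -37) - f(25) = -1*4 - 2*25*(11 + 25) = -4 - 2*25*36 = -4 - 1*1800 = -4 - 1800 = -1804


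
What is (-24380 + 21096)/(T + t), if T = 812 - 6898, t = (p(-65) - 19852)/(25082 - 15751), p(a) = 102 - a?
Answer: 988484/1832521 ≈ 0.53941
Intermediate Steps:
t = -635/301 (t = ((102 - 1*(-65)) - 19852)/(25082 - 15751) = ((102 + 65) - 19852)/9331 = (167 - 19852)*(1/9331) = -19685*1/9331 = -635/301 ≈ -2.1096)
T = -6086
(-24380 + 21096)/(T + t) = (-24380 + 21096)/(-6086 - 635/301) = -3284/(-1832521/301) = -3284*(-301/1832521) = 988484/1832521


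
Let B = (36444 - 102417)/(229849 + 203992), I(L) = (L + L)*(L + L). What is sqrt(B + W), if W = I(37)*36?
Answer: sqrt(37104517644370923)/433841 ≈ 444.00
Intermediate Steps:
I(L) = 4*L**2 (I(L) = (2*L)*(2*L) = 4*L**2)
B = -65973/433841 ≈ -0.15207
W = 197136 (W = (4*37**2)*36 = (4*1369)*36 = 5476*36 = 197136)
sqrt(B + W) = sqrt(-65973/433841 + 197136) = sqrt(85525613403/433841) = sqrt(37104517644370923)/433841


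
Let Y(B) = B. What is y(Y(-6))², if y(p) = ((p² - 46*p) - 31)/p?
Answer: 78961/36 ≈ 2193.4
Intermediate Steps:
y(p) = (-31 + p² - 46*p)/p
y(Y(-6))² = (-46 - 6 - 31/(-6))² = (-46 - 6 - 31*(-⅙))² = (-46 - 6 + 31/6)² = (-281/6)² = 78961/36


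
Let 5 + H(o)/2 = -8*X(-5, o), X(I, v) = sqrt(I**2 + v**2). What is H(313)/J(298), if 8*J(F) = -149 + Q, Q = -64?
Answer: 80/213 + 128*sqrt(97994)/213 ≈ 188.49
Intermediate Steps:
J(F) = -213/8 (J(F) = (-149 - 64)/8 = (1/8)*(-213) = -213/8)
H(o) = -10 - 16*sqrt(25 + o**2) (H(o) = -10 + 2*(-8*sqrt((-5)**2 + o**2)) = -10 + 2*(-8*sqrt(25 + o**2)) = -10 - 16*sqrt(25 + o**2))
H(313)/J(298) = (-10 - 16*sqrt(25 + 313**2))/(-213/8) = (-10 - 16*sqrt(25 + 97969))*(-8/213) = (-10 - 16*sqrt(97994))*(-8/213) = 80/213 + 128*sqrt(97994)/213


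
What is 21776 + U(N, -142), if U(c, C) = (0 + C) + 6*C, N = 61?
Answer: 20782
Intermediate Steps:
U(c, C) = 7*C (U(c, C) = C + 6*C = 7*C)
21776 + U(N, -142) = 21776 + 7*(-142) = 21776 - 994 = 20782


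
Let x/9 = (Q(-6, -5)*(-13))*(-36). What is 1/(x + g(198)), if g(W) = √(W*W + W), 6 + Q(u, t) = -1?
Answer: -1638/48292603 - √4378/289755618 ≈ -3.4147e-5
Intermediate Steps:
Q(u, t) = -7 (Q(u, t) = -6 - 1 = -7)
g(W) = √(W + W²) (g(W) = √(W² + W) = √(W + W²))
x = -29484 (x = 9*(-7*(-13)*(-36)) = 9*(91*(-36)) = 9*(-3276) = -29484)
1/(x + g(198)) = 1/(-29484 + √(198*(1 + 198))) = 1/(-29484 + √(198*199)) = 1/(-29484 + √39402) = 1/(-29484 + 3*√4378)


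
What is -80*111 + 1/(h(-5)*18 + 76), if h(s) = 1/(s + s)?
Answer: -3294475/371 ≈ -8880.0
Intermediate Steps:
h(s) = 1/(2*s)
-80*111 + 1/(h(-5)*18 + 76) = -80*111 + 1/(((½)/(-5))*18 + 76) = -8880 + 1/(((½)*(-⅕))*18 + 76) = -8880 + 1/(-⅒*18 + 76) = -8880 + 1/(-9/5 + 76) = -8880 + 1/(371/5) = -8880 + 5/371 = -3294475/371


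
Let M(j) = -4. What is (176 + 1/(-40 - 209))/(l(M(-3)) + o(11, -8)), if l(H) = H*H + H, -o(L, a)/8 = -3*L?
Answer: 43823/68724 ≈ 0.63767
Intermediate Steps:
o(L, a) = 24*L (o(L, a) = -(-24)*L = 24*L)
l(H) = H + H**2 (l(H) = H**2 + H = H + H**2)
(176 + 1/(-40 - 209))/(l(M(-3)) + o(11, -8)) = (176 + 1/(-40 - 209))/(-4*(1 - 4) + 24*11) = (176 + 1/(-249))/(-4*(-3) + 264) = (176 - 1/249)/(12 + 264) = (43823/249)/276 = (43823/249)*(1/276) = 43823/68724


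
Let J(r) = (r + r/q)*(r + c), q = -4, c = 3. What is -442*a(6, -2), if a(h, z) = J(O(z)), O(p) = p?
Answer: 663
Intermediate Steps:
J(r) = 3*r*(3 + r)/4 (J(r) = (r + r/(-4))*(r + 3) = (r + r*(-¼))*(3 + r) = (r - r/4)*(3 + r) = (3*r/4)*(3 + r) = 3*r*(3 + r)/4)
a(h, z) = 3*z*(3 + z)/4
-442*a(6, -2) = -663*(-2)*(3 - 2)/2 = -663*(-2)/2 = -442*(-3/2) = 663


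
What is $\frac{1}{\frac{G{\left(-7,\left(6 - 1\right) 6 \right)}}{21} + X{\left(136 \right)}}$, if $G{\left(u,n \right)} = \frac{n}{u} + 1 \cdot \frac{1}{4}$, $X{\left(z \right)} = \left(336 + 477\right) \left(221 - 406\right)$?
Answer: $- \frac{588}{88438253} \approx -6.6487 \cdot 10^{-6}$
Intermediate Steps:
$X{\left(z \right)} = -150405$ ($X{\left(z \right)} = 813 \left(-185\right) = -150405$)
$G{\left(u,n \right)} = \frac{1}{4} + \frac{n}{u}$ ($G{\left(u,n \right)} = \frac{n}{u} + 1 \cdot \frac{1}{4} = \frac{n}{u} + \frac{1}{4} = \frac{1}{4} + \frac{n}{u}$)
$\frac{1}{\frac{G{\left(-7,\left(6 - 1\right) 6 \right)}}{21} + X{\left(136 \right)}} = \frac{1}{\frac{\frac{1}{-7} \left(\left(6 - 1\right) 6 + \frac{1}{4} \left(-7\right)\right)}{21} - 150405} = \frac{1}{\frac{\left(- \frac{1}{7}\right) \left(5 \cdot 6 - \frac{7}{4}\right)}{21} - 150405} = \frac{1}{\frac{\left(- \frac{1}{7}\right) \left(30 - \frac{7}{4}\right)}{21} - 150405} = \frac{1}{\frac{\left(- \frac{1}{7}\right) \frac{113}{4}}{21} - 150405} = \frac{1}{\frac{1}{21} \left(- \frac{113}{28}\right) - 150405} = \frac{1}{- \frac{113}{588} - 150405} = \frac{1}{- \frac{88438253}{588}} = - \frac{588}{88438253}$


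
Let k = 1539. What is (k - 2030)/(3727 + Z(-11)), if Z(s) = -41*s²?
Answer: 491/1234 ≈ 0.39789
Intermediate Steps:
(k - 2030)/(3727 + Z(-11)) = (1539 - 2030)/(3727 - 41*(-11)²) = -491/(3727 - 41*121) = -491/(3727 - 4961) = -491/(-1234) = -491*(-1/1234) = 491/1234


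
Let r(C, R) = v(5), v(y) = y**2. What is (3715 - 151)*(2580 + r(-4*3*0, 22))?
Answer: 9284220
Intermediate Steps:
r(C, R) = 25 (r(C, R) = 5**2 = 25)
(3715 - 151)*(2580 + r(-4*3*0, 22)) = (3715 - 151)*(2580 + 25) = 3564*2605 = 9284220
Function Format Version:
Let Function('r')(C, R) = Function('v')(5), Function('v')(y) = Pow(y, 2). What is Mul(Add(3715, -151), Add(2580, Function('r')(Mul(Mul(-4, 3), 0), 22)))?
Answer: 9284220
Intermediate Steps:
Function('r')(C, R) = 25 (Function('r')(C, R) = Pow(5, 2) = 25)
Mul(Add(3715, -151), Add(2580, Function('r')(Mul(Mul(-4, 3), 0), 22))) = Mul(Add(3715, -151), Add(2580, 25)) = Mul(3564, 2605) = 9284220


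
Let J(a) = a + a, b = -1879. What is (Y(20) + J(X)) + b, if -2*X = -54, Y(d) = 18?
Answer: -1807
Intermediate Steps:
X = 27 (X = -1/2*(-54) = 27)
J(a) = 2*a
(Y(20) + J(X)) + b = (18 + 2*27) - 1879 = (18 + 54) - 1879 = 72 - 1879 = -1807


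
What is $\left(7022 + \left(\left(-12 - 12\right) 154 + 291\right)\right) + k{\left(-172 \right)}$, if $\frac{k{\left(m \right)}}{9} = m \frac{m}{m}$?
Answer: $2069$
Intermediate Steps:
$k{\left(m \right)} = 9 m$ ($k{\left(m \right)} = 9 m \frac{m}{m} = 9 m 1 = 9 m$)
$\left(7022 + \left(\left(-12 - 12\right) 154 + 291\right)\right) + k{\left(-172 \right)} = \left(7022 + \left(\left(-12 - 12\right) 154 + 291\right)\right) + 9 \left(-172\right) = \left(7022 + \left(\left(-12 - 12\right) 154 + 291\right)\right) - 1548 = \left(7022 + \left(\left(-24\right) 154 + 291\right)\right) - 1548 = \left(7022 + \left(-3696 + 291\right)\right) - 1548 = \left(7022 - 3405\right) - 1548 = 3617 - 1548 = 2069$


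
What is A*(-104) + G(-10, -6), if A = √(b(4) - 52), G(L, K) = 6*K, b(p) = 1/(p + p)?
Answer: -36 - 26*I*√830 ≈ -36.0 - 749.05*I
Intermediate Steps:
b(p) = 1/(2*p)
A = I*√830/4 (A = √((½)/4 - 52) = √((½)*(¼) - 52) = √(⅛ - 52) = √(-415/8) = I*√830/4 ≈ 7.2024*I)
A*(-104) + G(-10, -6) = (I*√830/4)*(-104) + 6*(-6) = -26*I*√830 - 36 = -36 - 26*I*√830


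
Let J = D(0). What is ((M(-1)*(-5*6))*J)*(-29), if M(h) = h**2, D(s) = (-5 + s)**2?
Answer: 21750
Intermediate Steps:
J = 25 (J = (-5 + 0)**2 = (-5)**2 = 25)
((M(-1)*(-5*6))*J)*(-29) = (((-1)**2*(-5*6))*25)*(-29) = ((1*(-30))*25)*(-29) = -30*25*(-29) = -750*(-29) = 21750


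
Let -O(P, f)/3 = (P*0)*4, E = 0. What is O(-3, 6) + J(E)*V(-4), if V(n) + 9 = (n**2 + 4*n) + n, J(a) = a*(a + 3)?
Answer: 0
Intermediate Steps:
J(a) = a*(3 + a)
O(P, f) = 0 (O(P, f) = -3*P*0*4 = -0*4 = -3*0 = 0)
V(n) = -9 + n**2 + 5*n (V(n) = -9 + ((n**2 + 4*n) + n) = -9 + (n**2 + 5*n) = -9 + n**2 + 5*n)
O(-3, 6) + J(E)*V(-4) = 0 + (0*(3 + 0))*(-9 + (-4)**2 + 5*(-4)) = 0 + (0*3)*(-9 + 16 - 20) = 0 + 0*(-13) = 0 + 0 = 0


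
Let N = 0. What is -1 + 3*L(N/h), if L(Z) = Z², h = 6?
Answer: -1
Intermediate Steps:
-1 + 3*L(N/h) = -1 + 3*(0/6)² = -1 + 3*(0*(⅙))² = -1 + 3*0² = -1 + 3*0 = -1 + 0 = -1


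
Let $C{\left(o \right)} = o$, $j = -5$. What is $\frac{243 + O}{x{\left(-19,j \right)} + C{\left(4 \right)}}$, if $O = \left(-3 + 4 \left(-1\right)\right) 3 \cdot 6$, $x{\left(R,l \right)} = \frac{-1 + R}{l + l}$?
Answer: $\frac{39}{2} \approx 19.5$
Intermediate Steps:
$x{\left(R,l \right)} = \frac{-1 + R}{2 l}$
$O = -126$ ($O = \left(-3 - 4\right) 3 \cdot 6 = \left(-7\right) 3 \cdot 6 = \left(-21\right) 6 = -126$)
$\frac{243 + O}{x{\left(-19,j \right)} + C{\left(4 \right)}} = \frac{243 - 126}{\frac{-1 - 19}{2 \left(-5\right)} + 4} = \frac{117}{\frac{1}{2} \left(- \frac{1}{5}\right) \left(-20\right) + 4} = \frac{117}{2 + 4} = \frac{117}{6} = 117 \cdot \frac{1}{6} = \frac{39}{2}$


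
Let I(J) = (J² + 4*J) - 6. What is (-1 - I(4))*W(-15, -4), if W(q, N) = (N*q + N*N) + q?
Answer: -1647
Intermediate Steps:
I(J) = -6 + J² + 4*J
W(q, N) = q + N² + N*q (W(q, N) = (N*q + N²) + q = (N² + N*q) + q = q + N² + N*q)
(-1 - I(4))*W(-15, -4) = (-1 - (-6 + 4² + 4*4))*(-15 + (-4)² - 4*(-15)) = (-1 - (-6 + 16 + 16))*(-15 + 16 + 60) = (-1 - 1*26)*61 = (-1 - 26)*61 = -27*61 = -1647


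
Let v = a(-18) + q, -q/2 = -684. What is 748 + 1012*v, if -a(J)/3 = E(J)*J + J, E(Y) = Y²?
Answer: 19145764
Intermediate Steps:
q = 1368 (q = -2*(-684) = 1368)
a(J) = -3*J - 3*J³ (a(J) = -3*(J²*J + J) = -3*(J³ + J) = -3*(J + J³) = -3*J - 3*J³)
v = 18918 (v = -3*(-18)*(1 + (-18)²) + 1368 = -3*(-18)*(1 + 324) + 1368 = -3*(-18)*325 + 1368 = 17550 + 1368 = 18918)
748 + 1012*v = 748 + 1012*18918 = 748 + 19145016 = 19145764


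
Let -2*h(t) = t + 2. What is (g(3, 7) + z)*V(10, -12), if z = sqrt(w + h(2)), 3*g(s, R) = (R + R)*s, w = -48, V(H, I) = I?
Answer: -168 - 60*I*sqrt(2) ≈ -168.0 - 84.853*I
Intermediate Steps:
h(t) = -1 - t/2 (h(t) = -(t + 2)/2 = -(2 + t)/2 = -1 - t/2)
g(s, R) = 2*R*s/3 (g(s, R) = ((R + R)*s)/3 = ((2*R)*s)/3 = (2*R*s)/3 = 2*R*s/3)
z = 5*I*sqrt(2) (z = sqrt(-48 + (-1 - 1/2*2)) = sqrt(-48 + (-1 - 1)) = sqrt(-48 - 2) = sqrt(-50) = 5*I*sqrt(2) ≈ 7.0711*I)
(g(3, 7) + z)*V(10, -12) = ((2/3)*7*3 + 5*I*sqrt(2))*(-12) = (14 + 5*I*sqrt(2))*(-12) = -168 - 60*I*sqrt(2)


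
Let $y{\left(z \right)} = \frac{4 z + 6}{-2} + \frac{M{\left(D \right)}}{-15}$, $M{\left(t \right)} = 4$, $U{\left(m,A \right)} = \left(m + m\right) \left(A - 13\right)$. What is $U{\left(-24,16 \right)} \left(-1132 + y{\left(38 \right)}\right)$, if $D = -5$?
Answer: $\frac{872112}{5} \approx 1.7442 \cdot 10^{5}$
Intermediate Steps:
$U{\left(m,A \right)} = 2 m \left(-13 + A\right)$
$y{\left(z \right)} = - \frac{49}{15} - 2 z$ ($y{\left(z \right)} = \frac{4 z + 6}{-2} + \frac{4}{-15} = \left(6 + 4 z\right) \left(- \frac{1}{2}\right) + 4 \left(- \frac{1}{15}\right) = \left(-3 - 2 z\right) - \frac{4}{15} = - \frac{49}{15} - 2 z$)
$U{\left(-24,16 \right)} \left(-1132 + y{\left(38 \right)}\right) = 2 \left(-24\right) \left(-13 + 16\right) \left(-1132 - \frac{1189}{15}\right) = 2 \left(-24\right) 3 \left(-1132 - \frac{1189}{15}\right) = - 144 \left(-1132 - \frac{1189}{15}\right) = \left(-144\right) \left(- \frac{18169}{15}\right) = \frac{872112}{5}$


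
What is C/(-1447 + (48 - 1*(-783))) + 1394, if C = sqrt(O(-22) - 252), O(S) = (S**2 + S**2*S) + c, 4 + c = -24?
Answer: 1394 - I*sqrt(2611)/308 ≈ 1394.0 - 0.1659*I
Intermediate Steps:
c = -28 (c = -4 - 24 = -28)
O(S) = -28 + S**2 + S**3 (O(S) = (S**2 + S**2*S) - 28 = (S**2 + S**3) - 28 = -28 + S**2 + S**3)
C = 2*I*sqrt(2611) (C = sqrt((-28 + (-22)**2 + (-22)**3) - 252) = sqrt((-28 + 484 - 10648) - 252) = sqrt(-10192 - 252) = sqrt(-10444) = 2*I*sqrt(2611) ≈ 102.2*I)
C/(-1447 + (48 - 1*(-783))) + 1394 = (2*I*sqrt(2611))/(-1447 + (48 - 1*(-783))) + 1394 = (2*I*sqrt(2611))/(-1447 + (48 + 783)) + 1394 = (2*I*sqrt(2611))/(-1447 + 831) + 1394 = (2*I*sqrt(2611))/(-616) + 1394 = (2*I*sqrt(2611))*(-1/616) + 1394 = -I*sqrt(2611)/308 + 1394 = 1394 - I*sqrt(2611)/308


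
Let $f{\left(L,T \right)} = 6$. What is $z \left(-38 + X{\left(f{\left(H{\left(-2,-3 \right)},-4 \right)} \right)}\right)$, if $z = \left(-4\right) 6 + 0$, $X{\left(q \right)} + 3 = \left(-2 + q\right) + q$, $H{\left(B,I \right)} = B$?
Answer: $744$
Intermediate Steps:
$X{\left(q \right)} = -5 + 2 q$ ($X{\left(q \right)} = -3 + \left(\left(-2 + q\right) + q\right) = -3 + \left(-2 + 2 q\right) = -5 + 2 q$)
$z = -24$ ($z = -24 + 0 = -24$)
$z \left(-38 + X{\left(f{\left(H{\left(-2,-3 \right)},-4 \right)} \right)}\right) = - 24 \left(-38 + \left(-5 + 2 \cdot 6\right)\right) = - 24 \left(-38 + \left(-5 + 12\right)\right) = - 24 \left(-38 + 7\right) = \left(-24\right) \left(-31\right) = 744$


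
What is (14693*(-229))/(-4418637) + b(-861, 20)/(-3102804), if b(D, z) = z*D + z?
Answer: 876332988899/1142513713179 ≈ 0.76702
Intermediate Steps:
b(D, z) = z + D*z (b(D, z) = D*z + z = z + D*z)
(14693*(-229))/(-4418637) + b(-861, 20)/(-3102804) = (14693*(-229))/(-4418637) + (20*(1 - 861))/(-3102804) = -3364697*(-1/4418637) + (20*(-860))*(-1/3102804) = 3364697/4418637 - 17200*(-1/3102804) = 3364697/4418637 + 4300/775701 = 876332988899/1142513713179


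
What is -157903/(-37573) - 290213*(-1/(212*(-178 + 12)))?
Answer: -5347250673/1322269016 ≈ -4.0440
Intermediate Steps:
-157903/(-37573) - 290213*(-1/(212*(-178 + 12))) = -157903*(-1/37573) - 290213/((-166*(-212))) = 157903/37573 - 290213/35192 = -5347250673/1322269016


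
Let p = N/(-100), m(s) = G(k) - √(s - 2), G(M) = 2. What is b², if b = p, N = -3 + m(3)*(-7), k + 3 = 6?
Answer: 1/100 ≈ 0.010000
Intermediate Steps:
k = 3 (k = -3 + 6 = 3)
m(s) = 2 - √(-2 + s) (m(s) = 2 - √(s - 2) = 2 - √(-2 + s))
N = -10 (N = -3 + (2 - √(-2 + 3))*(-7) = -3 + (2 - √1)*(-7) = -3 + (2 - 1*1)*(-7) = -3 + (2 - 1)*(-7) = -3 + 1*(-7) = -3 - 7 = -10)
p = ⅒ (p = -10/(-100) = -10*(-1/100) = ⅒ ≈ 0.10000)
b = ⅒ ≈ 0.10000
b² = (⅒)² = 1/100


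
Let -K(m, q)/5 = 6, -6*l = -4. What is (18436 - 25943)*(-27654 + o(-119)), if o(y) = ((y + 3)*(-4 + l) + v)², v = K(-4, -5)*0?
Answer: -8233031998/9 ≈ -9.1478e+8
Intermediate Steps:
l = ⅔ (l = -⅙*(-4) = ⅔ ≈ 0.66667)
K(m, q) = -30 (K(m, q) = -5*6 = -30)
v = 0 (v = -30*0 = 0)
o(y) = (-10 - 10*y/3)² (o(y) = ((y + 3)*(-4 + ⅔) + 0)² = ((3 + y)*(-10/3) + 0)² = ((-10 - 10*y/3) + 0)² = (-10 - 10*y/3)²)
(18436 - 25943)*(-27654 + o(-119)) = (18436 - 25943)*(-27654 + 100*(3 - 119)²/9) = -7507*(-27654 + (100/9)*(-116)²) = -7507*(-27654 + (100/9)*13456) = -7507*(-27654 + 1345600/9) = -7507*1096714/9 = -8233031998/9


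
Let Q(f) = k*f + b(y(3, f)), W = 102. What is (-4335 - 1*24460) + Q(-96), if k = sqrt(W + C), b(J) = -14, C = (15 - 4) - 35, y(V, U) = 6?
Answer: -28809 - 96*sqrt(78) ≈ -29657.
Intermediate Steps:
C = -24 (C = 11 - 35 = -24)
k = sqrt(78) (k = sqrt(102 - 24) = sqrt(78) ≈ 8.8318)
Q(f) = -14 + f*sqrt(78) (Q(f) = sqrt(78)*f - 14 = f*sqrt(78) - 14 = -14 + f*sqrt(78))
(-4335 - 1*24460) + Q(-96) = (-4335 - 1*24460) + (-14 - 96*sqrt(78)) = (-4335 - 24460) + (-14 - 96*sqrt(78)) = -28795 + (-14 - 96*sqrt(78)) = -28809 - 96*sqrt(78)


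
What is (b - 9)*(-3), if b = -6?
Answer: 45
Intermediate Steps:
(b - 9)*(-3) = (-6 - 9)*(-3) = -15*(-3) = 45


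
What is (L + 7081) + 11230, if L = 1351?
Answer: 19662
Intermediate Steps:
(L + 7081) + 11230 = (1351 + 7081) + 11230 = 8432 + 11230 = 19662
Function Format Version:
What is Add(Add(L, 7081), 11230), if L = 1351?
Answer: 19662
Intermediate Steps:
Add(Add(L, 7081), 11230) = Add(Add(1351, 7081), 11230) = Add(8432, 11230) = 19662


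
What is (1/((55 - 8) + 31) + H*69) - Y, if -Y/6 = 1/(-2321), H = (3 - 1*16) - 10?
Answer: -287305453/181038 ≈ -1587.0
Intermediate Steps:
H = -23 (H = (3 - 16) - 10 = -13 - 10 = -23)
Y = 6/2321 (Y = -6/(-2321) = -6*(-1/2321) = 6/2321 ≈ 0.0025851)
(1/((55 - 8) + 31) + H*69) - Y = (1/((55 - 8) + 31) - 23*69) - 1*6/2321 = (1/(47 + 31) - 1587) - 6/2321 = (1/78 - 1587) - 6/2321 = -123785/78 - 6/2321 = -287305453/181038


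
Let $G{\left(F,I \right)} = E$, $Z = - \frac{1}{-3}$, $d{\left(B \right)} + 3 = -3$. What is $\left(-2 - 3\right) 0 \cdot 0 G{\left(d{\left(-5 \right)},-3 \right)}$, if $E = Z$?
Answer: $0$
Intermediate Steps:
$d{\left(B \right)} = -6$ ($d{\left(B \right)} = -3 - 3 = -6$)
$Z = \frac{1}{3}$ ($Z = \left(-1\right) \left(- \frac{1}{3}\right) = \frac{1}{3} \approx 0.33333$)
$E = \frac{1}{3} \approx 0.33333$
$G{\left(F,I \right)} = \frac{1}{3}$
$\left(-2 - 3\right) 0 \cdot 0 G{\left(d{\left(-5 \right)},-3 \right)} = \left(-2 - 3\right) 0 \cdot 0 \cdot \frac{1}{3} = \left(-5\right) 0 \cdot 0 \cdot \frac{1}{3} = 0 \cdot 0 \cdot \frac{1}{3} = 0 \cdot \frac{1}{3} = 0$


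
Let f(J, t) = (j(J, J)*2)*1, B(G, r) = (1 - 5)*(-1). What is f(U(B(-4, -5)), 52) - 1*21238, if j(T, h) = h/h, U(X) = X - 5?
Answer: -21236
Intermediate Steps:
B(G, r) = 4 (B(G, r) = -4*(-1) = 4)
U(X) = -5 + X
j(T, h) = 1
f(J, t) = 2 (f(J, t) = (1*2)*1 = 2*1 = 2)
f(U(B(-4, -5)), 52) - 1*21238 = 2 - 1*21238 = 2 - 21238 = -21236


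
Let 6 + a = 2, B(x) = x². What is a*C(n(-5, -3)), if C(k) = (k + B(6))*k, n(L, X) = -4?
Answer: 512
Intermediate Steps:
C(k) = k*(36 + k) (C(k) = (k + 6²)*k = (k + 36)*k = (36 + k)*k = k*(36 + k))
a = -4 (a = -6 + 2 = -4)
a*C(n(-5, -3)) = -(-16)*(36 - 4) = -(-16)*32 = -4*(-128) = 512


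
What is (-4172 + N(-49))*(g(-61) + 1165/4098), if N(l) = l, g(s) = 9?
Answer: -53532129/1366 ≈ -39189.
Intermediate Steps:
(-4172 + N(-49))*(g(-61) + 1165/4098) = (-4172 - 49)*(9 + 1165/4098) = -4221*(9 + 1165*(1/4098)) = -4221*(9 + 1165/4098) = -4221*38047/4098 = -53532129/1366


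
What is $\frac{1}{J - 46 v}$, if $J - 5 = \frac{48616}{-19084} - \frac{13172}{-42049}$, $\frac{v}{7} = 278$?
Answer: $- \frac{200615779}{17957767214003} \approx -1.1172 \cdot 10^{-5}$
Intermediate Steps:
$v = 1946$ ($v = 7 \cdot 278 = 1946$)
$J = \frac{554858961}{200615779}$ ($J = 5 + \left(\frac{48616}{-19084} - \frac{13172}{-42049}\right) = 5 + \left(48616 \left(- \frac{1}{19084}\right) - - \frac{13172}{42049}\right) = 5 + \left(- \frac{12154}{4771} + \frac{13172}{42049}\right) = 5 - \frac{448219934}{200615779} = \frac{554858961}{200615779} \approx 2.7658$)
$\frac{1}{J - 46 v} = \frac{1}{\frac{554858961}{200615779} - 89516} = \frac{1}{- \frac{17957767214003}{200615779}} = - \frac{200615779}{17957767214003}$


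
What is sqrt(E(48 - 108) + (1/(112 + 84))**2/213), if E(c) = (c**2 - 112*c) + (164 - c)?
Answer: sqrt(18377090194389)/41748 ≈ 102.68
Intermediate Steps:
E(c) = 164 + c**2 - 113*c
sqrt(E(48 - 108) + (1/(112 + 84))**2/213) = sqrt((164 + (48 - 108)**2 - 113*(48 - 108)) + (1/(112 + 84))**2/213) = sqrt((164 + (-60)**2 - 113*(-60)) + (1/196)**2*(1/213)) = sqrt((164 + 3600 + 6780) + (1/196)**2*(1/213)) = sqrt(10544 + (1/38416)*(1/213)) = sqrt(10544 + 1/8182608) = sqrt(86277418753/8182608) = sqrt(18377090194389)/41748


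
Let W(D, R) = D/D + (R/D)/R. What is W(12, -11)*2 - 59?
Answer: -341/6 ≈ -56.833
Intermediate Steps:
W(D, R) = 1 + 1/D
W(12, -11)*2 - 59 = ((1 + 12)/12)*2 - 59 = ((1/12)*13)*2 - 59 = (13/12)*2 - 59 = 13/6 - 59 = -341/6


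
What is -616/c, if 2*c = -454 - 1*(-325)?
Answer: 1232/129 ≈ 9.5504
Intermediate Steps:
c = -129/2 (c = (-454 - 1*(-325))/2 = (-454 + 325)/2 = (½)*(-129) = -129/2 ≈ -64.500)
-616/c = -616/(-129/2) = -616*(-2/129) = 1232/129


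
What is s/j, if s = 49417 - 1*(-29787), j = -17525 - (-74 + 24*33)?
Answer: -79204/18243 ≈ -4.3416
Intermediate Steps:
j = -18243 (j = -17525 - (-74 + 792) = -17525 - 1*718 = -17525 - 718 = -18243)
s = 79204 (s = 49417 + 29787 = 79204)
s/j = 79204/(-18243) = 79204*(-1/18243) = -79204/18243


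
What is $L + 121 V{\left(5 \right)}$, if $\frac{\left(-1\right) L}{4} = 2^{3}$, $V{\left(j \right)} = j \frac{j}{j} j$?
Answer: $2993$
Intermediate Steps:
$V{\left(j \right)} = j^{2}$ ($V{\left(j \right)} = j 1 j = j j = j^{2}$)
$L = -32$ ($L = - 4 \cdot 2^{3} = \left(-4\right) 8 = -32$)
$L + 121 V{\left(5 \right)} = -32 + 121 \cdot 5^{2} = -32 + 121 \cdot 25 = -32 + 3025 = 2993$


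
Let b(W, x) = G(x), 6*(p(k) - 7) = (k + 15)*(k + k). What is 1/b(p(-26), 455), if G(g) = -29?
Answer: -1/29 ≈ -0.034483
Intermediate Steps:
p(k) = 7 + k*(15 + k)/3 (p(k) = 7 + ((k + 15)*(k + k))/6 = 7 + ((15 + k)*(2*k))/6 = 7 + (2*k*(15 + k))/6 = 7 + k*(15 + k)/3)
b(W, x) = -29
1/b(p(-26), 455) = 1/(-29) = -1/29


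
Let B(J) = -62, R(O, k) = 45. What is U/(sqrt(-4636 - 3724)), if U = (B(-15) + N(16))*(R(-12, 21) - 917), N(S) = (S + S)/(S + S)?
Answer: -13298*I*sqrt(2090)/1045 ≈ -581.76*I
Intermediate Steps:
N(S) = 1 (N(S) = (2*S)/((2*S)) = (2*S)*(1/(2*S)) = 1)
U = 53192 (U = (-62 + 1)*(45 - 917) = -61*(-872) = 53192)
U/(sqrt(-4636 - 3724)) = 53192/(sqrt(-4636 - 3724)) = 53192/(sqrt(-8360)) = 53192/((2*I*sqrt(2090))) = 53192*(-I*sqrt(2090)/4180) = -13298*I*sqrt(2090)/1045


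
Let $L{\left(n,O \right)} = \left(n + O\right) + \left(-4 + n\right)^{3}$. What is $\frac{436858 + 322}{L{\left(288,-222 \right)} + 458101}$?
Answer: $\frac{437180}{23364471} \approx 0.018711$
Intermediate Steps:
$L{\left(n,O \right)} = O + n + \left(-4 + n\right)^{3}$ ($L{\left(n,O \right)} = \left(O + n\right) + \left(-4 + n\right)^{3} = O + n + \left(-4 + n\right)^{3}$)
$\frac{436858 + 322}{L{\left(288,-222 \right)} + 458101} = \frac{436858 + 322}{\left(-222 + 288 + \left(-4 + 288\right)^{3}\right) + 458101} = \frac{437180}{\left(-222 + 288 + 284^{3}\right) + 458101} = \frac{437180}{\left(-222 + 288 + 22906304\right) + 458101} = \frac{437180}{22906370 + 458101} = \frac{437180}{23364471}$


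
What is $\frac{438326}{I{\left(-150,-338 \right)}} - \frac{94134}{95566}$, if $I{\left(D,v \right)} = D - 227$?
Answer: $- \frac{20962275517}{18014191} \approx -1163.7$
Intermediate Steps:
$I{\left(D,v \right)} = -227 + D$ ($I{\left(D,v \right)} = D - 227 = -227 + D$)
$\frac{438326}{I{\left(-150,-338 \right)}} - \frac{94134}{95566} = \frac{438326}{-227 - 150} - \frac{94134}{95566} = \frac{438326}{-377} - \frac{47067}{47783} = 438326 \left(- \frac{1}{377}\right) - \frac{47067}{47783} = - \frac{438326}{377} - \frac{47067}{47783} = - \frac{20962275517}{18014191}$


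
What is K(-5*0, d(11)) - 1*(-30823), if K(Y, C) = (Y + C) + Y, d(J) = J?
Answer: 30834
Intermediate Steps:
K(Y, C) = C + 2*Y (K(Y, C) = (C + Y) + Y = C + 2*Y)
K(-5*0, d(11)) - 1*(-30823) = (11 + 2*(-5*0)) - 1*(-30823) = (11 + 2*0) + 30823 = (11 + 0) + 30823 = 11 + 30823 = 30834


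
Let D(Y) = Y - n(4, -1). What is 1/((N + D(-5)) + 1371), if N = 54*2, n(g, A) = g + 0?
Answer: 1/1470 ≈ 0.00068027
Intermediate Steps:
n(g, A) = g
D(Y) = -4 + Y (D(Y) = Y - 1*4 = Y - 4 = -4 + Y)
N = 108
1/((N + D(-5)) + 1371) = 1/((108 + (-4 - 5)) + 1371) = 1/((108 - 9) + 1371) = 1/(99 + 1371) = 1/1470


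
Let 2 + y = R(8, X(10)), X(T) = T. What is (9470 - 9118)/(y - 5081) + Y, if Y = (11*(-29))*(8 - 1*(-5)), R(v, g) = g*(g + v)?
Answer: -20333093/4903 ≈ -4147.1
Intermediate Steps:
y = 178 (y = -2 + 10*(10 + 8) = -2 + 10*18 = -2 + 180 = 178)
Y = -4147 (Y = -319*(8 + 5) = -319*13 = -4147)
(9470 - 9118)/(y - 5081) + Y = (9470 - 9118)/(178 - 5081) - 4147 = 352/(-4903) - 4147 = 352*(-1/4903) - 4147 = -352/4903 - 4147 = -20333093/4903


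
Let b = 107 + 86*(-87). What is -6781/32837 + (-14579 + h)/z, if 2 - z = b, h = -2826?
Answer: -621551422/242238549 ≈ -2.5659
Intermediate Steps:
b = -7375 (b = 107 - 7482 = -7375)
z = 7377 (z = 2 - 1*(-7375) = 2 + 7375 = 7377)
-6781/32837 + (-14579 + h)/z = -6781/32837 + (-14579 - 2826)/7377 = -6781*1/32837 - 17405*1/7377 = -6781/32837 - 17405/7377 = -621551422/242238549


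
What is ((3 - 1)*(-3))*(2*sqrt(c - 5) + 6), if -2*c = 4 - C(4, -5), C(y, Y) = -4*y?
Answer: -36 - 12*I*sqrt(15) ≈ -36.0 - 46.476*I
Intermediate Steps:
c = -10 (c = -(4 - (-4)*4)/2 = -(4 - 1*(-16))/2 = -(4 + 16)/2 = -1/2*20 = -10)
((3 - 1)*(-3))*(2*sqrt(c - 5) + 6) = ((3 - 1)*(-3))*(2*sqrt(-10 - 5) + 6) = (2*(-3))*(2*sqrt(-15) + 6) = -6*(2*(I*sqrt(15)) + 6) = -6*(2*I*sqrt(15) + 6) = -6*(6 + 2*I*sqrt(15)) = -36 - 12*I*sqrt(15)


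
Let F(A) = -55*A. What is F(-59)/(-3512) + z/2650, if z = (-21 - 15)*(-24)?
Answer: -2782441/4653400 ≈ -0.59794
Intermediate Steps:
z = 864 (z = -36*(-24) = 864)
F(-59)/(-3512) + z/2650 = -55*(-59)/(-3512) + 864/2650 = 3245*(-1/3512) + 864*(1/2650) = -3245/3512 + 432/1325 = -2782441/4653400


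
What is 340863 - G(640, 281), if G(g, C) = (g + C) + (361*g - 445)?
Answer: 109347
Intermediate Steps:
G(g, C) = -445 + C + 362*g (G(g, C) = (C + g) + (-445 + 361*g) = -445 + C + 362*g)
340863 - G(640, 281) = 340863 - (-445 + 281 + 362*640) = 340863 - (-445 + 281 + 231680) = 340863 - 1*231516 = 340863 - 231516 = 109347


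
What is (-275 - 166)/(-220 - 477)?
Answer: 441/697 ≈ 0.63271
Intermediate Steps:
(-275 - 166)/(-220 - 477) = -441/(-697) = -441*(-1/697) = 441/697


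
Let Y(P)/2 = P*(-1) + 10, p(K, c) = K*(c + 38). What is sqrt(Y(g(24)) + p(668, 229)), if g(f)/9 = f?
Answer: 2*sqrt(44486) ≈ 421.83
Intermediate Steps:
g(f) = 9*f
p(K, c) = K*(38 + c)
Y(P) = 20 - 2*P (Y(P) = 2*(P*(-1) + 10) = 2*(-P + 10) = 2*(10 - P) = 20 - 2*P)
sqrt(Y(g(24)) + p(668, 229)) = sqrt((20 - 18*24) + 668*(38 + 229)) = sqrt((20 - 2*216) + 668*267) = sqrt((20 - 432) + 178356) = sqrt(-412 + 178356) = sqrt(177944) = 2*sqrt(44486)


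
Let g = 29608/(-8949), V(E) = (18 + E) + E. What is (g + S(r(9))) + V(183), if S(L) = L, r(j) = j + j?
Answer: 3567890/8949 ≈ 398.69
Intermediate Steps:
r(j) = 2*j
V(E) = 18 + 2*E
g = -29608/8949 (g = 29608*(-1/8949) = -29608/8949 ≈ -3.3085)
(g + S(r(9))) + V(183) = (-29608/8949 + 2*9) + (18 + 2*183) = (-29608/8949 + 18) + (18 + 366) = 131474/8949 + 384 = 3567890/8949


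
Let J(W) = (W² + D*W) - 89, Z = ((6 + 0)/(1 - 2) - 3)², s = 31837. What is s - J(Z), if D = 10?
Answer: 24555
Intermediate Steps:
Z = 81 (Z = (6/(-1) - 3)² = (6*(-1) - 3)² = (-6 - 3)² = (-9)² = 81)
J(W) = -89 + W² + 10*W (J(W) = (W² + 10*W) - 89 = -89 + W² + 10*W)
s - J(Z) = 31837 - (-89 + 81² + 10*81) = 31837 - (-89 + 6561 + 810) = 31837 - 1*7282 = 31837 - 7282 = 24555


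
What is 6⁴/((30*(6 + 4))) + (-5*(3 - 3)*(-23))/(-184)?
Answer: 108/25 ≈ 4.3200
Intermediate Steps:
6⁴/((30*(6 + 4))) + (-5*(3 - 3)*(-23))/(-184) = 1296/((30*10)) + (-5*0*(-23))*(-1/184) = 1296/300 + (0*(-23))*(-1/184) = 1296*(1/300) + 0*(-1/184) = 108/25 + 0 = 108/25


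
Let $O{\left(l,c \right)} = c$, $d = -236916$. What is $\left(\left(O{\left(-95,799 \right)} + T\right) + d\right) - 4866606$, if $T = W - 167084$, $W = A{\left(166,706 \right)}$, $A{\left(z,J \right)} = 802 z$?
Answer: $-5136675$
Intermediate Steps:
$W = 133132$ ($W = 802 \cdot 166 = 133132$)
$T = -33952$ ($T = 133132 - 167084 = -33952$)
$\left(\left(O{\left(-95,799 \right)} + T\right) + d\right) - 4866606 = \left(\left(799 - 33952\right) - 236916\right) - 4866606 = \left(-33153 - 236916\right) - 4866606 = -270069 - 4866606 = -5136675$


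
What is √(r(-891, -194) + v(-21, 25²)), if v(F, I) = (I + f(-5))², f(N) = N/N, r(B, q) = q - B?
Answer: √392573 ≈ 626.56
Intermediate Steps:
f(N) = 1
v(F, I) = (1 + I)² (v(F, I) = (I + 1)² = (1 + I)²)
√(r(-891, -194) + v(-21, 25²)) = √((-194 - 1*(-891)) + (1 + 25²)²) = √((-194 + 891) + (1 + 625)²) = √(697 + 626²) = √(697 + 391876) = √392573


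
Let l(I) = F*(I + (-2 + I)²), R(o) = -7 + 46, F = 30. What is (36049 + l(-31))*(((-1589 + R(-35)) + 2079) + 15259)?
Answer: 1070252732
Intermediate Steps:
R(o) = 39
l(I) = 30*I + 30*(-2 + I)² (l(I) = 30*(I + (-2 + I)²) = 30*I + 30*(-2 + I)²)
(36049 + l(-31))*(((-1589 + R(-35)) + 2079) + 15259) = (36049 + (30*(-31) + 30*(-2 - 31)²))*(((-1589 + 39) + 2079) + 15259) = (36049 + (-930 + 30*(-33)²))*((-1550 + 2079) + 15259) = (36049 + (-930 + 30*1089))*(529 + 15259) = (36049 + (-930 + 32670))*15788 = (36049 + 31740)*15788 = 67789*15788 = 1070252732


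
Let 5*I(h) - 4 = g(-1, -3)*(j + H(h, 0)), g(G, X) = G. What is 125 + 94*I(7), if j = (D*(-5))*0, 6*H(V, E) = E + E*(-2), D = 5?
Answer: 1001/5 ≈ 200.20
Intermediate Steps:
H(V, E) = -E/6 (H(V, E) = (E + E*(-2))/6 = (E - 2*E)/6 = (-E)/6 = -E/6)
j = 0 (j = (5*(-5))*0 = -25*0 = 0)
I(h) = ⅘ (I(h) = ⅘ + (-(0 - ⅙*0))/5 = ⅘ + (-(0 + 0))/5 = ⅘ + (-1*0)/5 = ⅘ + (⅕)*0 = ⅘ + 0 = ⅘)
125 + 94*I(7) = 125 + 94*(⅘) = 125 + 376/5 = 1001/5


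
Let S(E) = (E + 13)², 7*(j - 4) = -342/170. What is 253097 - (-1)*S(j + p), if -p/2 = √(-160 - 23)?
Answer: 89442402261/354025 - 39776*I*√183/595 ≈ 2.5264e+5 - 904.34*I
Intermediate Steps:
j = 2209/595 (j = 4 + (-342/170)/7 = 4 + (-342*1/170)/7 = 4 + (⅐)*(-171/85) = 4 - 171/595 = 2209/595 ≈ 3.7126)
p = -2*I*√183 (p = -2*√(-160 - 23) = -2*I*√183 ≈ -27.056*I)
S(E) = (13 + E)²
253097 - (-1)*S(j + p) = 253097 - (-1)*(13 + (2209/595 - 2*I*√183))² = 253097 - (-1)*(9944/595 - 2*I*√183)² = 253097 + (9944/595 - 2*I*√183)²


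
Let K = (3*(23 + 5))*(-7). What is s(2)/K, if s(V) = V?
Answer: -1/294 ≈ -0.0034014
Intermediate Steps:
K = -588 (K = (3*28)*(-7) = 84*(-7) = -588)
s(2)/K = 2/(-588) = 2*(-1/588) = -1/294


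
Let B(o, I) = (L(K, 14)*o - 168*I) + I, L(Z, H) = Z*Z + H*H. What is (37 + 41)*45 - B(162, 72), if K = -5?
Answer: -20268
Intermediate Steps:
L(Z, H) = H**2 + Z**2 (L(Z, H) = Z**2 + H**2 = H**2 + Z**2)
B(o, I) = -167*I + 221*o (B(o, I) = ((14**2 + (-5)**2)*o - 168*I) + I = ((196 + 25)*o - 168*I) + I = (221*o - 168*I) + I = (-168*I + 221*o) + I = -167*I + 221*o)
(37 + 41)*45 - B(162, 72) = (37 + 41)*45 - (-167*72 + 221*162) = 78*45 - (-12024 + 35802) = 3510 - 1*23778 = 3510 - 23778 = -20268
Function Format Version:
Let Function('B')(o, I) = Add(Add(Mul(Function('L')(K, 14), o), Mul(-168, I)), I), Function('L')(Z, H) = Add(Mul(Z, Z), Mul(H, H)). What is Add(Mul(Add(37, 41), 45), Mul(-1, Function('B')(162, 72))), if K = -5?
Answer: -20268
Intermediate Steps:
Function('L')(Z, H) = Add(Pow(H, 2), Pow(Z, 2)) (Function('L')(Z, H) = Add(Pow(Z, 2), Pow(H, 2)) = Add(Pow(H, 2), Pow(Z, 2)))
Function('B')(o, I) = Add(Mul(-167, I), Mul(221, o)) (Function('B')(o, I) = Add(Add(Mul(Add(Pow(14, 2), Pow(-5, 2)), o), Mul(-168, I)), I) = Add(Add(Mul(Add(196, 25), o), Mul(-168, I)), I) = Add(Add(Mul(221, o), Mul(-168, I)), I) = Add(Add(Mul(-168, I), Mul(221, o)), I) = Add(Mul(-167, I), Mul(221, o)))
Add(Mul(Add(37, 41), 45), Mul(-1, Function('B')(162, 72))) = Add(Mul(Add(37, 41), 45), Mul(-1, Add(Mul(-167, 72), Mul(221, 162)))) = Add(Mul(78, 45), Mul(-1, Add(-12024, 35802))) = Add(3510, Mul(-1, 23778)) = Add(3510, -23778) = -20268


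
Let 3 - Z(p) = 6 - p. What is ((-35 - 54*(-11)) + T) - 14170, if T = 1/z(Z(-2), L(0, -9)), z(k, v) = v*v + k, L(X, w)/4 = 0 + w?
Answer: -17571800/1291 ≈ -13611.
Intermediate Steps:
Z(p) = -3 + p (Z(p) = 3 - (6 - p) = 3 + (-6 + p) = -3 + p)
L(X, w) = 4*w (L(X, w) = 4*(0 + w) = 4*w)
z(k, v) = k + v² (z(k, v) = v² + k = k + v²)
T = 1/1291 (T = 1/((-3 - 2) + (4*(-9))²) = 1/(-5 + (-36)²) = 1/(-5 + 1296) = 1/1291 ≈ 0.00077459)
((-35 - 54*(-11)) + T) - 14170 = ((-35 - 54*(-11)) + 1/1291) - 14170 = ((-35 + 594) + 1/1291) - 14170 = (559 + 1/1291) - 14170 = 721670/1291 - 14170 = -17571800/1291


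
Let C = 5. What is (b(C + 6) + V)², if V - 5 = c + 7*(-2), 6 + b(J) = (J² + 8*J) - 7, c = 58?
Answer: 60025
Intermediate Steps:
b(J) = -13 + J² + 8*J (b(J) = -6 + ((J² + 8*J) - 7) = -6 + (-7 + J² + 8*J) = -13 + J² + 8*J)
V = 49 (V = 5 + (58 + 7*(-2)) = 5 + (58 - 14) = 5 + 44 = 49)
(b(C + 6) + V)² = ((-13 + (5 + 6)² + 8*(5 + 6)) + 49)² = ((-13 + 11² + 8*11) + 49)² = ((-13 + 121 + 88) + 49)² = (196 + 49)² = 245² = 60025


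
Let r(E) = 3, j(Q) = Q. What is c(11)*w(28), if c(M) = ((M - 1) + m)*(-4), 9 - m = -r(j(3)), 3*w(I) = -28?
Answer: 2464/3 ≈ 821.33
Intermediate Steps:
w(I) = -28/3 (w(I) = (⅓)*(-28) = -28/3)
m = 12 (m = 9 - (-1)*3 = 9 - 1*(-3) = 9 + 3 = 12)
c(M) = -44 - 4*M (c(M) = ((M - 1) + 12)*(-4) = ((-1 + M) + 12)*(-4) = (11 + M)*(-4) = -44 - 4*M)
c(11)*w(28) = (-44 - 4*11)*(-28/3) = (-44 - 44)*(-28/3) = -88*(-28/3) = 2464/3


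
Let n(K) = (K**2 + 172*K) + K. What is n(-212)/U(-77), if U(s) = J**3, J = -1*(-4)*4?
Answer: 2067/1024 ≈ 2.0186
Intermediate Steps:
J = 16 (J = 4*4 = 16)
n(K) = K**2 + 173*K
U(s) = 4096 (U(s) = 16**3 = 4096)
n(-212)/U(-77) = -212*(173 - 212)/4096 = -212*(-39)*(1/4096) = 8268*(1/4096) = 2067/1024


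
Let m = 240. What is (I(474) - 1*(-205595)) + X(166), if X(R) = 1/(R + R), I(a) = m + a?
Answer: 68494589/332 ≈ 2.0631e+5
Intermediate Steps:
I(a) = 240 + a
X(R) = 1/(2*R)
(I(474) - 1*(-205595)) + X(166) = ((240 + 474) - 1*(-205595)) + (1/2)/166 = (714 + 205595) + (1/2)*(1/166) = 206309 + 1/332 = 68494589/332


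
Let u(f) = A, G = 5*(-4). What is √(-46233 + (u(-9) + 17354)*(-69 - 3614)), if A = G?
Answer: 3*I*√7098595 ≈ 7993.0*I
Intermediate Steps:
G = -20
A = -20
u(f) = -20
√(-46233 + (u(-9) + 17354)*(-69 - 3614)) = √(-46233 + (-20 + 17354)*(-69 - 3614)) = √(-46233 + 17334*(-3683)) = √(-46233 - 63841122) = √(-63887355) = 3*I*√7098595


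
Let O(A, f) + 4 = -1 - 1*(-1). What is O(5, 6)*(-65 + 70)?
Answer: -20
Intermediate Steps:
O(A, f) = -4 (O(A, f) = -4 + (-1 - 1*(-1)) = -4 + (-1 + 1) = -4 + 0 = -4)
O(5, 6)*(-65 + 70) = -4*(-65 + 70) = -4*5 = -20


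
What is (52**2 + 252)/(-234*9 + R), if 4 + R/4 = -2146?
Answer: -1478/5353 ≈ -0.27611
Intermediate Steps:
R = -8600 (R = -16 + 4*(-2146) = -16 - 8584 = -8600)
(52**2 + 252)/(-234*9 + R) = (52**2 + 252)/(-234*9 - 8600) = (2704 + 252)/(-2106 - 8600) = 2956/(-10706) = 2956*(-1/10706) = -1478/5353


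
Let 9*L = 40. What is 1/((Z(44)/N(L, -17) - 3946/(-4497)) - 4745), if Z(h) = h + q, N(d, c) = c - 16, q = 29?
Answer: -16489/78262312 ≈ -0.00021069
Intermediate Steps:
L = 40/9 (L = (⅑)*40 = 40/9 ≈ 4.4444)
N(d, c) = -16 + c
Z(h) = 29 + h (Z(h) = h + 29 = 29 + h)
1/((Z(44)/N(L, -17) - 3946/(-4497)) - 4745) = 1/(((29 + 44)/(-16 - 17) - 3946/(-4497)) - 4745) = 1/((73/(-33) - 3946*(-1/4497)) - 4745) = 1/((73*(-1/33) + 3946/4497) - 4745) = 1/((-73/33 + 3946/4497) - 4745) = 1/(-22007/16489 - 4745) = 1/(-78262312/16489) = -16489/78262312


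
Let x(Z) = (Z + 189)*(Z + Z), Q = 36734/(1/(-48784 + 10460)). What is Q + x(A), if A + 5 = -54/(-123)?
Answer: -2366504232884/1681 ≈ -1.4078e+9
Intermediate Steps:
A = -187/41 (A = -5 - 54/(-123) = -5 - 54*(-1/123) = -5 + 18/41 = -187/41 ≈ -4.5610)
Q = -1407793816 (Q = 36734/(1/(-38324)) = 36734/(-1/38324) = 36734*(-38324) = -1407793816)
x(Z) = 2*Z*(189 + Z) (x(Z) = (189 + Z)*(2*Z) = 2*Z*(189 + Z))
Q + x(A) = -1407793816 + 2*(-187/41)*(189 - 187/41) = -1407793816 + 2*(-187/41)*(7562/41) = -1407793816 - 2828188/1681 = -2366504232884/1681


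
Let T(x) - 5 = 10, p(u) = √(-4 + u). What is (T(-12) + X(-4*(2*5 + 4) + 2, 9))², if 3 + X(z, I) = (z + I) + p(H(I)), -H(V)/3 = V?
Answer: (33 - I*√31)² ≈ 1058.0 - 367.47*I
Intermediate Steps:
H(V) = -3*V
T(x) = 15 (T(x) = 5 + 10 = 15)
X(z, I) = -3 + I + z + √(-4 - 3*I) (X(z, I) = -3 + ((z + I) + √(-4 - 3*I)) = -3 + ((I + z) + √(-4 - 3*I)) = -3 + (I + z + √(-4 - 3*I)) = -3 + I + z + √(-4 - 3*I))
(T(-12) + X(-4*(2*5 + 4) + 2, 9))² = (15 + (-3 + 9 + (-4*(2*5 + 4) + 2) + √(-4 - 3*9)))² = (15 + (-3 + 9 + (-4*(10 + 4) + 2) + √(-4 - 27)))² = (15 + (-3 + 9 + (-4*14 + 2) + √(-31)))² = (15 + (-3 + 9 + (-56 + 2) + I*√31))² = (15 + (-3 + 9 - 54 + I*√31))² = (15 + (-48 + I*√31))² = (-33 + I*√31)²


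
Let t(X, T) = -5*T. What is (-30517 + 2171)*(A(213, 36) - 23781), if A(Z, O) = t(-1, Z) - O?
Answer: 705305172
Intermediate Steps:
A(Z, O) = -O - 5*Z (A(Z, O) = -5*Z - O = -O - 5*Z)
(-30517 + 2171)*(A(213, 36) - 23781) = (-30517 + 2171)*((-1*36 - 5*213) - 23781) = -28346*((-36 - 1065) - 23781) = -28346*(-1101 - 23781) = -28346*(-24882) = 705305172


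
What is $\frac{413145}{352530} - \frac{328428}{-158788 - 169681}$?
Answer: $\frac{5588578841}{2573226146} \approx 2.1718$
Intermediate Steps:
$\frac{413145}{352530} - \frac{328428}{-158788 - 169681} = 413145 \cdot \frac{1}{352530} - \frac{328428}{-158788 - 169681} = \frac{9181}{7834} - \frac{328428}{-328469} = \frac{9181}{7834} - - \frac{328428}{328469} = \frac{9181}{7834} + \frac{328428}{328469} = \frac{5588578841}{2573226146}$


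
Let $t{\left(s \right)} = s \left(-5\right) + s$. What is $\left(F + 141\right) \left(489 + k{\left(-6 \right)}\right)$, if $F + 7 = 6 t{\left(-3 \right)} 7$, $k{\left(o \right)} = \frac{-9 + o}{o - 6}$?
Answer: $\frac{625559}{2} \approx 3.1278 \cdot 10^{5}$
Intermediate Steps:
$t{\left(s \right)} = - 4 s$ ($t{\left(s \right)} = - 5 s + s = - 4 s$)
$k{\left(o \right)} = \frac{-9 + o}{-6 + o}$
$F = 497$ ($F = -7 + 6 \left(\left(-4\right) \left(-3\right)\right) 7 = -7 + 6 \cdot 12 \cdot 7 = -7 + 72 \cdot 7 = -7 + 504 = 497$)
$\left(F + 141\right) \left(489 + k{\left(-6 \right)}\right) = \left(497 + 141\right) \left(489 + \frac{-9 - 6}{-6 - 6}\right) = 638 \left(489 + \frac{1}{-12} \left(-15\right)\right) = 638 \left(489 - - \frac{5}{4}\right) = 638 \left(489 + \frac{5}{4}\right) = 638 \cdot \frac{1961}{4} = \frac{625559}{2}$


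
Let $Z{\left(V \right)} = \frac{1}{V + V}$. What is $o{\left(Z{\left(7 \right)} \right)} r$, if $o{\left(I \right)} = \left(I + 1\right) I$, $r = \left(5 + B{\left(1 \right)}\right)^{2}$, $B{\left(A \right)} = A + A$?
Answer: $\frac{15}{4} \approx 3.75$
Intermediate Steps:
$B{\left(A \right)} = 2 A$
$Z{\left(V \right)} = \frac{1}{2 V}$
$r = 49$ ($r = \left(5 + 2 \cdot 1\right)^{2} = \left(5 + 2\right)^{2} = 7^{2} = 49$)
$o{\left(I \right)} = I \left(1 + I\right)$ ($o{\left(I \right)} = \left(1 + I\right) I = I \left(1 + I\right)$)
$o{\left(Z{\left(7 \right)} \right)} r = \frac{1}{2 \cdot 7} \left(1 + \frac{1}{2 \cdot 7}\right) 49 = \frac{1}{2} \cdot \frac{1}{7} \left(1 + \frac{1}{2} \cdot \frac{1}{7}\right) 49 = \frac{1 + \frac{1}{14}}{14} \cdot 49 = \frac{1}{14} \cdot \frac{15}{14} \cdot 49 = \frac{15}{196} \cdot 49 = \frac{15}{4}$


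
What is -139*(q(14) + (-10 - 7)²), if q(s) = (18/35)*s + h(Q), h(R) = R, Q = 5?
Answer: -209334/5 ≈ -41867.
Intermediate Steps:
q(s) = 5 + 18*s/35 (q(s) = (18/35)*s + 5 = (18*(1/35))*s + 5 = 18*s/35 + 5 = 5 + 18*s/35)
-139*(q(14) + (-10 - 7)²) = -139*((5 + (18/35)*14) + (-10 - 7)²) = -139*((5 + 36/5) + (-17)²) = -139*(61/5 + 289) = -139*1506/5 = -209334/5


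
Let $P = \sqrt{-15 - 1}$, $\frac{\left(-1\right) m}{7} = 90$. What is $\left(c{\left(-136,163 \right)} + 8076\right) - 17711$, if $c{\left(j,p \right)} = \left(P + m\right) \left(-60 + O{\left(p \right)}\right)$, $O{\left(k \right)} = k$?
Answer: $-74525 + 412 i \approx -74525.0 + 412.0 i$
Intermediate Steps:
$m = -630$ ($m = \left(-7\right) 90 = -630$)
$P = 4 i$ ($P = \sqrt{-16} = 4 i \approx 4.0 i$)
$c{\left(j,p \right)} = \left(-630 + 4 i\right) \left(-60 + p\right)$ ($c{\left(j,p \right)} = \left(4 i - 630\right) \left(-60 + p\right) = \left(-630 + 4 i\right) \left(-60 + p\right)$)
$\left(c{\left(-136,163 \right)} + 8076\right) - 17711 = \left(\left(37800 - 240 i + 163 \left(-630 + 4 i\right)\right) + 8076\right) - 17711 = \left(\left(37800 - 240 i - \left(102690 - 652 i\right)\right) + 8076\right) - 17711 = \left(\left(-64890 + 412 i\right) + 8076\right) - 17711 = \left(-56814 + 412 i\right) - 17711 = -74525 + 412 i$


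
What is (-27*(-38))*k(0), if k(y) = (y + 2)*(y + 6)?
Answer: 12312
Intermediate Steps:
k(y) = (2 + y)*(6 + y)
(-27*(-38))*k(0) = (-27*(-38))*(12 + 0² + 8*0) = 1026*(12 + 0 + 0) = 1026*12 = 12312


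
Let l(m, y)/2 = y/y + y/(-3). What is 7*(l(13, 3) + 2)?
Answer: 14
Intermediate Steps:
l(m, y) = 2 - 2*y/3 (l(m, y) = 2*(y/y + y/(-3)) = 2*(1 + y*(-⅓)) = 2*(1 - y/3) = 2 - 2*y/3)
7*(l(13, 3) + 2) = 7*((2 - ⅔*3) + 2) = 7*((2 - 2) + 2) = 7*(0 + 2) = 7*2 = 14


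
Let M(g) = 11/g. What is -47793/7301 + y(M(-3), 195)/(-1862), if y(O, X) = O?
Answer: -778109/118902 ≈ -6.5441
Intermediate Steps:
-47793/7301 + y(M(-3), 195)/(-1862) = -47793/7301 + (11/(-3))/(-1862) = -47793*1/7301 + (11*(-⅓))*(-1/1862) = -47793/7301 - 11/3*(-1/1862) = -47793/7301 + 11/5586 = -778109/118902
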